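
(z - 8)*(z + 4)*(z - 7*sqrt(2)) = z^3 - 7*sqrt(2)*z^2 - 4*z^2 - 32*z + 28*sqrt(2)*z + 224*sqrt(2)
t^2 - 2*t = t*(t - 2)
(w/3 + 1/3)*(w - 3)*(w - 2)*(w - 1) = w^4/3 - 5*w^3/3 + 5*w^2/3 + 5*w/3 - 2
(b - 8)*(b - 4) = b^2 - 12*b + 32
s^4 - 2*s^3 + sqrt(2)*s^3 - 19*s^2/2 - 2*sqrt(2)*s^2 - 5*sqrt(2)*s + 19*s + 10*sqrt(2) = (s - 2)*(s - 2*sqrt(2))*(s + sqrt(2)/2)*(s + 5*sqrt(2)/2)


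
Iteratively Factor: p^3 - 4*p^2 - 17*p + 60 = (p - 3)*(p^2 - p - 20) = (p - 5)*(p - 3)*(p + 4)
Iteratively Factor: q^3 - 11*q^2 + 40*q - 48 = (q - 4)*(q^2 - 7*q + 12) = (q - 4)*(q - 3)*(q - 4)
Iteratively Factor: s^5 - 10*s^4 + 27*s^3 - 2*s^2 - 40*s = (s + 1)*(s^4 - 11*s^3 + 38*s^2 - 40*s) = (s - 4)*(s + 1)*(s^3 - 7*s^2 + 10*s) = s*(s - 4)*(s + 1)*(s^2 - 7*s + 10) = s*(s - 5)*(s - 4)*(s + 1)*(s - 2)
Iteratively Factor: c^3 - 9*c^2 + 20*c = (c - 4)*(c^2 - 5*c) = c*(c - 4)*(c - 5)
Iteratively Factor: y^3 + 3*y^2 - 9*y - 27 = (y + 3)*(y^2 - 9) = (y - 3)*(y + 3)*(y + 3)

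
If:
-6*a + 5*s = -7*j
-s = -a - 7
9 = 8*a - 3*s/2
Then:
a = 3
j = -32/7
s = 10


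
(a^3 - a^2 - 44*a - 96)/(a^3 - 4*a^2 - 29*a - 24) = (a + 4)/(a + 1)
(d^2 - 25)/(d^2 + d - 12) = (d^2 - 25)/(d^2 + d - 12)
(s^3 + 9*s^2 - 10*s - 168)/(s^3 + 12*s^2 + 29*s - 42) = (s - 4)/(s - 1)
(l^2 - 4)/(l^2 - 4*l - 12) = (l - 2)/(l - 6)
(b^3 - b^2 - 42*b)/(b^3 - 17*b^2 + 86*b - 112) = b*(b + 6)/(b^2 - 10*b + 16)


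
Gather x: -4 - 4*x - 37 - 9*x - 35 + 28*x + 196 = 15*x + 120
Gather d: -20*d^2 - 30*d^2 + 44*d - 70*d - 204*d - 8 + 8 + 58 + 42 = -50*d^2 - 230*d + 100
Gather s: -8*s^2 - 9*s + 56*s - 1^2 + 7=-8*s^2 + 47*s + 6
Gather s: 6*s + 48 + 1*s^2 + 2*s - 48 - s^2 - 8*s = 0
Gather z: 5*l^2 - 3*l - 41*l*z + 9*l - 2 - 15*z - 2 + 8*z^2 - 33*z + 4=5*l^2 + 6*l + 8*z^2 + z*(-41*l - 48)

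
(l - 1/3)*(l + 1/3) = l^2 - 1/9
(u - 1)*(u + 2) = u^2 + u - 2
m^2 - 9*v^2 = (m - 3*v)*(m + 3*v)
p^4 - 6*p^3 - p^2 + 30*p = p*(p - 5)*(p - 3)*(p + 2)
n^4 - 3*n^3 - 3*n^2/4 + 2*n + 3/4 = (n - 3)*(n - 1)*(n + 1/2)^2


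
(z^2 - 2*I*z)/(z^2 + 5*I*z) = (z - 2*I)/(z + 5*I)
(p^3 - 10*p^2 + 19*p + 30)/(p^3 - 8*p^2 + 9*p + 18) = (p - 5)/(p - 3)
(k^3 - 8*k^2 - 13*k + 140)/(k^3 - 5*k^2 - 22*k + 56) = (k - 5)/(k - 2)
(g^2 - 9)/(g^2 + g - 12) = (g + 3)/(g + 4)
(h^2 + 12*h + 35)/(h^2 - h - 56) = (h + 5)/(h - 8)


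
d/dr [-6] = 0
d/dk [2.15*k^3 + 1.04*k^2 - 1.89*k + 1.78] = 6.45*k^2 + 2.08*k - 1.89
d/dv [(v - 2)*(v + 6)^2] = (v + 6)*(3*v + 2)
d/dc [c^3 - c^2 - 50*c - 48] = 3*c^2 - 2*c - 50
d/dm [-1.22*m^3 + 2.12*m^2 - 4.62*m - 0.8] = -3.66*m^2 + 4.24*m - 4.62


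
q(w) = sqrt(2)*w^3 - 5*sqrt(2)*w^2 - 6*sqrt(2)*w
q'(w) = 3*sqrt(2)*w^2 - 10*sqrt(2)*w - 6*sqrt(2)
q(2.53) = -43.83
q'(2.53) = -17.11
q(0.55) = -6.57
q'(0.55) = -14.98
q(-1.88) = -18.44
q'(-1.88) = 33.10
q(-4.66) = -257.12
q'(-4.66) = 149.55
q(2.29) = -39.53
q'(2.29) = -18.62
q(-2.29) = -34.63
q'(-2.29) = 46.15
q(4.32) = -54.60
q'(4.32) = 9.60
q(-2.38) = -38.92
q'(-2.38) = 49.21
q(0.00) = 0.00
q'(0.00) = -8.49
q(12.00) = 1323.70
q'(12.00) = 432.75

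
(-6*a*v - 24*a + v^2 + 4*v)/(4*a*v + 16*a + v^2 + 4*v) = (-6*a + v)/(4*a + v)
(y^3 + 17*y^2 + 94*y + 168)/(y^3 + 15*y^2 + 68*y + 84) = (y + 4)/(y + 2)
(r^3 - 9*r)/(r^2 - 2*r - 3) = r*(r + 3)/(r + 1)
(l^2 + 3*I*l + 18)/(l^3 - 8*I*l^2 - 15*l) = (l + 6*I)/(l*(l - 5*I))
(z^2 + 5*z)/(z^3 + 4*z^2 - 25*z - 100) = z/(z^2 - z - 20)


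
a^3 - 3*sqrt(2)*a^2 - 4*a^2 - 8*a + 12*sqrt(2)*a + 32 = (a - 4)*(a - 4*sqrt(2))*(a + sqrt(2))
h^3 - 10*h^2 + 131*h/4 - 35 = (h - 4)*(h - 7/2)*(h - 5/2)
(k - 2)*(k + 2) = k^2 - 4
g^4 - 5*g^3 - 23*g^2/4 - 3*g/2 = g*(g - 6)*(g + 1/2)^2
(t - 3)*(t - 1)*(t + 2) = t^3 - 2*t^2 - 5*t + 6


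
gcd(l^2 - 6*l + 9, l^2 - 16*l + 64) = 1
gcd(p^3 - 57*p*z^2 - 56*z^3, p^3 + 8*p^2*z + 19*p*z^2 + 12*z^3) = p + z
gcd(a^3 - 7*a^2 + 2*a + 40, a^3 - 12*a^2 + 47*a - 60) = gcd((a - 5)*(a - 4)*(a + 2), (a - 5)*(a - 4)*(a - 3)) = a^2 - 9*a + 20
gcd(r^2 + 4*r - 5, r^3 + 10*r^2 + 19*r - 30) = r^2 + 4*r - 5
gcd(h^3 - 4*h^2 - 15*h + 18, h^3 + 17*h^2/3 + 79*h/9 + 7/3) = h + 3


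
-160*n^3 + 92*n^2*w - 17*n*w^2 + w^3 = (-8*n + w)*(-5*n + w)*(-4*n + w)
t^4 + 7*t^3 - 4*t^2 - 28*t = t*(t - 2)*(t + 2)*(t + 7)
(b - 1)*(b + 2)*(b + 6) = b^3 + 7*b^2 + 4*b - 12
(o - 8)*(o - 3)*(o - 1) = o^3 - 12*o^2 + 35*o - 24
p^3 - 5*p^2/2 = p^2*(p - 5/2)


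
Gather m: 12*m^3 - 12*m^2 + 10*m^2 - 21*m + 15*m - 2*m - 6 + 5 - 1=12*m^3 - 2*m^2 - 8*m - 2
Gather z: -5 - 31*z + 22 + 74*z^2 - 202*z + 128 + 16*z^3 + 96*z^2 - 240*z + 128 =16*z^3 + 170*z^2 - 473*z + 273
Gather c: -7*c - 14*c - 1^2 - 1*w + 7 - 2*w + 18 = -21*c - 3*w + 24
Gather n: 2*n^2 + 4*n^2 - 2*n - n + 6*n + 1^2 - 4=6*n^2 + 3*n - 3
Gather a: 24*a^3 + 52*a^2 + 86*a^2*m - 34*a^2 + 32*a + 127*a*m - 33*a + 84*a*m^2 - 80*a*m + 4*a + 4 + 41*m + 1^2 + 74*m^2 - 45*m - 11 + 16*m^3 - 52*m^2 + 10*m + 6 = 24*a^3 + a^2*(86*m + 18) + a*(84*m^2 + 47*m + 3) + 16*m^3 + 22*m^2 + 6*m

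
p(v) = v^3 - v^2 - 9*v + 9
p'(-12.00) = 447.00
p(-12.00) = -1755.00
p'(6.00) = 87.00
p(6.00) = 135.00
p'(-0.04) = -8.92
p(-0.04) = 9.36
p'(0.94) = -8.23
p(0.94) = 0.49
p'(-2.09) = 8.28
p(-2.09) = 14.31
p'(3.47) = 20.18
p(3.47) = 7.51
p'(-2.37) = 12.59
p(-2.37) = 11.40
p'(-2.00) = 7.00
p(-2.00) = 15.00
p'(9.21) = 227.05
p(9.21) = 622.52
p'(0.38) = -9.33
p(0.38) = 5.49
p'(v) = 3*v^2 - 2*v - 9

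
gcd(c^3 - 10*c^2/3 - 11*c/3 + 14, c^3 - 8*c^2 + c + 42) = c^2 - c - 6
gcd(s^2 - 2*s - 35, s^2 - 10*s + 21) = s - 7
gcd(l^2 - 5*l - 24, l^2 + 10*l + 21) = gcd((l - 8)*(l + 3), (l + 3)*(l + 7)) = l + 3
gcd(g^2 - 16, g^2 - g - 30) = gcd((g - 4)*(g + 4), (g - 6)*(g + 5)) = 1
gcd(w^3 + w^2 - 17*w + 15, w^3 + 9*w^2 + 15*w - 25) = w^2 + 4*w - 5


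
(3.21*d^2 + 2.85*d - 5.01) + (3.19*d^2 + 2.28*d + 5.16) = 6.4*d^2 + 5.13*d + 0.15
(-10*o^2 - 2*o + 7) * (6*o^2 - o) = -60*o^4 - 2*o^3 + 44*o^2 - 7*o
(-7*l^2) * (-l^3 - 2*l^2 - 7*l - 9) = 7*l^5 + 14*l^4 + 49*l^3 + 63*l^2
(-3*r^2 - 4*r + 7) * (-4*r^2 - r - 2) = 12*r^4 + 19*r^3 - 18*r^2 + r - 14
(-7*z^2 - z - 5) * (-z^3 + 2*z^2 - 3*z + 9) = 7*z^5 - 13*z^4 + 24*z^3 - 70*z^2 + 6*z - 45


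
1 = 1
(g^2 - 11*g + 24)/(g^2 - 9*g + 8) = (g - 3)/(g - 1)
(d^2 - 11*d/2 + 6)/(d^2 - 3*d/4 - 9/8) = 4*(d - 4)/(4*d + 3)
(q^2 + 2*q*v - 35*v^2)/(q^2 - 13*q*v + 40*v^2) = (q + 7*v)/(q - 8*v)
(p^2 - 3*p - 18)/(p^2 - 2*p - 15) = (p - 6)/(p - 5)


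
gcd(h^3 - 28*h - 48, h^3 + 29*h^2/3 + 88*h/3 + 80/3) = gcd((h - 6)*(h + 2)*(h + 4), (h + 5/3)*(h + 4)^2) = h + 4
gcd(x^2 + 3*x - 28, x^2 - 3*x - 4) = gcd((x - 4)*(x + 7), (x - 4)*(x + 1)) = x - 4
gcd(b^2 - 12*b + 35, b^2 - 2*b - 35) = b - 7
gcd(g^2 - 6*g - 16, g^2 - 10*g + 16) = g - 8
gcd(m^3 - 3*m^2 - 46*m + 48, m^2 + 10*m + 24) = m + 6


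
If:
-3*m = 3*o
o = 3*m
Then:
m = 0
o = 0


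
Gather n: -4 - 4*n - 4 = -4*n - 8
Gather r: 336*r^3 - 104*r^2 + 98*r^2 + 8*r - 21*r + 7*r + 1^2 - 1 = 336*r^3 - 6*r^2 - 6*r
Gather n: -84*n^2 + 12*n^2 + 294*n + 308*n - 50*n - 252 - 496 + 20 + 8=-72*n^2 + 552*n - 720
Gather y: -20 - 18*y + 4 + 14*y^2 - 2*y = 14*y^2 - 20*y - 16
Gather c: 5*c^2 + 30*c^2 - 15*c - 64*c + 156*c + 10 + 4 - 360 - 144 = 35*c^2 + 77*c - 490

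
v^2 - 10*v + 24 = (v - 6)*(v - 4)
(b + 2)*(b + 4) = b^2 + 6*b + 8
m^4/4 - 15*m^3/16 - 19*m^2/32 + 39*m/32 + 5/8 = (m/4 + 1/4)*(m - 4)*(m - 5/4)*(m + 1/2)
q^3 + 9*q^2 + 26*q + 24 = (q + 2)*(q + 3)*(q + 4)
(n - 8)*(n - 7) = n^2 - 15*n + 56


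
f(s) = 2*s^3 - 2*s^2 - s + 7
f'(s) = 6*s^2 - 4*s - 1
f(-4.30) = -184.69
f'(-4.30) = 127.14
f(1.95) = 12.27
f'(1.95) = 14.02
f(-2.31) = -26.01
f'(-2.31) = 40.26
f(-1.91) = -12.32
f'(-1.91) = 28.53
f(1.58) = 8.32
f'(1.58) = 7.66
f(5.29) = 241.81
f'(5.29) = 145.74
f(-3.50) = -99.75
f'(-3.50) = 86.50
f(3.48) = 63.59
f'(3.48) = 57.74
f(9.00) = 1294.00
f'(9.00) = 449.00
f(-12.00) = -3725.00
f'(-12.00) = 911.00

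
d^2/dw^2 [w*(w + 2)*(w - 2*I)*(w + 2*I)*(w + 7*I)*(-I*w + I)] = -30*I*w^4 + w^3*(140 - 20*I) + w^2*(84 - 24*I) + w*(84 - 24*I) + 56 + 16*I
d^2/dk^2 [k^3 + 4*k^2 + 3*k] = 6*k + 8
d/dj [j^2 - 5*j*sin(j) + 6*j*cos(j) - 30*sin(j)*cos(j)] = -6*j*sin(j) - 5*j*cos(j) + 2*j - 5*sin(j) + 6*cos(j) - 30*cos(2*j)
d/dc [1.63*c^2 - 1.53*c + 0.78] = 3.26*c - 1.53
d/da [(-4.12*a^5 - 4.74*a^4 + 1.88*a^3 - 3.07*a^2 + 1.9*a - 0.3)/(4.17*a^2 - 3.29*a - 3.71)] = (-51.5412*a^6 + 14.6876*a^5 + 131.0494*a^4 + 57.9712*a^3 - 18.7471*a^2 + 25.2814*a - 8.036)/(17.3889*a^4 - 27.4386*a^3 - 20.1173*a^2 + 24.4118*a + 13.7641)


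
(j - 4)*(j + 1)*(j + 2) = j^3 - j^2 - 10*j - 8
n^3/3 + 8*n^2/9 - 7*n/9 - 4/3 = (n/3 + 1)*(n - 4/3)*(n + 1)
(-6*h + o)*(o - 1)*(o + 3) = -6*h*o^2 - 12*h*o + 18*h + o^3 + 2*o^2 - 3*o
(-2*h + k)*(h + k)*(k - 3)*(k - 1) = -2*h^2*k^2 + 8*h^2*k - 6*h^2 - h*k^3 + 4*h*k^2 - 3*h*k + k^4 - 4*k^3 + 3*k^2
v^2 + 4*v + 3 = (v + 1)*(v + 3)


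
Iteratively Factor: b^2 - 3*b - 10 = (b - 5)*(b + 2)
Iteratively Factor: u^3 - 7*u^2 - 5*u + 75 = (u - 5)*(u^2 - 2*u - 15) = (u - 5)^2*(u + 3)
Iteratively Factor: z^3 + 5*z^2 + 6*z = (z + 3)*(z^2 + 2*z) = z*(z + 3)*(z + 2)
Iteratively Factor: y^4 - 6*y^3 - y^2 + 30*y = (y - 3)*(y^3 - 3*y^2 - 10*y) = (y - 3)*(y + 2)*(y^2 - 5*y) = y*(y - 3)*(y + 2)*(y - 5)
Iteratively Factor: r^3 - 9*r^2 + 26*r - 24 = (r - 2)*(r^2 - 7*r + 12) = (r - 4)*(r - 2)*(r - 3)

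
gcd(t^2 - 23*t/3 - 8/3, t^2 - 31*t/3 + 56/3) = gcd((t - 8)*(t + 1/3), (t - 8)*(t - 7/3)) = t - 8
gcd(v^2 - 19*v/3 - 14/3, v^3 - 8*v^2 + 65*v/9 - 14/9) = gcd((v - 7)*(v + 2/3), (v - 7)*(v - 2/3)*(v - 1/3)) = v - 7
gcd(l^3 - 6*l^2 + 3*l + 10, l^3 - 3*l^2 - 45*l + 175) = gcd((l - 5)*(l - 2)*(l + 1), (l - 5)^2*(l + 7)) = l - 5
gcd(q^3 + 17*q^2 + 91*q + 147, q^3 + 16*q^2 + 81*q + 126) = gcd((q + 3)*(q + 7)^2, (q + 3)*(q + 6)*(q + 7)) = q^2 + 10*q + 21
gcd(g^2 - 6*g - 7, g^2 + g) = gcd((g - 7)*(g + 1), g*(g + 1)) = g + 1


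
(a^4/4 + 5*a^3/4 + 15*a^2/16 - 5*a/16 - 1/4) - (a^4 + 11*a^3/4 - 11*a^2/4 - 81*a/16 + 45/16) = -3*a^4/4 - 3*a^3/2 + 59*a^2/16 + 19*a/4 - 49/16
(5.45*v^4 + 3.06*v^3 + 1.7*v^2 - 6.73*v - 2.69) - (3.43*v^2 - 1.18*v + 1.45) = 5.45*v^4 + 3.06*v^3 - 1.73*v^2 - 5.55*v - 4.14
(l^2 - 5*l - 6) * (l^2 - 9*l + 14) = l^4 - 14*l^3 + 53*l^2 - 16*l - 84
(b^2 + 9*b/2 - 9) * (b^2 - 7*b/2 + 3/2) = b^4 + b^3 - 93*b^2/4 + 153*b/4 - 27/2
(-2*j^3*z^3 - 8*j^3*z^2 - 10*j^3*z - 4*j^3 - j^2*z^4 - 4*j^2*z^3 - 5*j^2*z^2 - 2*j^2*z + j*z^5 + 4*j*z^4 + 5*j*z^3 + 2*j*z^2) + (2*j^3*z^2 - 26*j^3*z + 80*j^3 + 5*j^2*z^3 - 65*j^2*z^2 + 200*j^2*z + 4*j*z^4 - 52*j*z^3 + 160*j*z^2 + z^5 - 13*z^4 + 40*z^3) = -2*j^3*z^3 - 6*j^3*z^2 - 36*j^3*z + 76*j^3 - j^2*z^4 + j^2*z^3 - 70*j^2*z^2 + 198*j^2*z + j*z^5 + 8*j*z^4 - 47*j*z^3 + 162*j*z^2 + z^5 - 13*z^4 + 40*z^3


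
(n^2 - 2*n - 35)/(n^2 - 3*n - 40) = (n - 7)/(n - 8)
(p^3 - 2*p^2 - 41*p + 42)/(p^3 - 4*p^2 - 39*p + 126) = (p - 1)/(p - 3)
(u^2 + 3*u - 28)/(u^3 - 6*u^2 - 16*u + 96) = (u + 7)/(u^2 - 2*u - 24)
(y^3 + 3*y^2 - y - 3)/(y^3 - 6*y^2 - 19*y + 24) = (y + 1)/(y - 8)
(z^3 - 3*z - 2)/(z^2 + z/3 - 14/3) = 3*(z^2 + 2*z + 1)/(3*z + 7)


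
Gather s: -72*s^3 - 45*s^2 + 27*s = -72*s^3 - 45*s^2 + 27*s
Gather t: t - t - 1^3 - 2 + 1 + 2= 0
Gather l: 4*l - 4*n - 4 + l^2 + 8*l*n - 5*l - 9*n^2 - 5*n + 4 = l^2 + l*(8*n - 1) - 9*n^2 - 9*n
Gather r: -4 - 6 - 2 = -12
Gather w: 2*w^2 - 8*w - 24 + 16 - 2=2*w^2 - 8*w - 10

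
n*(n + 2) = n^2 + 2*n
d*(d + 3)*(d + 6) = d^3 + 9*d^2 + 18*d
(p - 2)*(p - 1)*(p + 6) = p^3 + 3*p^2 - 16*p + 12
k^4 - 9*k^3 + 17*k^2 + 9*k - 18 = (k - 6)*(k - 3)*(k - 1)*(k + 1)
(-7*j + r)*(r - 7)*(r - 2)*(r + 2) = -7*j*r^3 + 49*j*r^2 + 28*j*r - 196*j + r^4 - 7*r^3 - 4*r^2 + 28*r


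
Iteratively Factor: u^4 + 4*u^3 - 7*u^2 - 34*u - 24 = (u + 1)*(u^3 + 3*u^2 - 10*u - 24) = (u + 1)*(u + 4)*(u^2 - u - 6) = (u - 3)*(u + 1)*(u + 4)*(u + 2)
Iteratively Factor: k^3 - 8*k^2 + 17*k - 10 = (k - 5)*(k^2 - 3*k + 2) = (k - 5)*(k - 2)*(k - 1)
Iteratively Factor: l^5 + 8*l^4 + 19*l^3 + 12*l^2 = (l)*(l^4 + 8*l^3 + 19*l^2 + 12*l) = l*(l + 1)*(l^3 + 7*l^2 + 12*l) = l^2*(l + 1)*(l^2 + 7*l + 12) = l^2*(l + 1)*(l + 3)*(l + 4)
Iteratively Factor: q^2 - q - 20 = (q - 5)*(q + 4)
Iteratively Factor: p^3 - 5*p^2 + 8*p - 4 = (p - 2)*(p^2 - 3*p + 2) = (p - 2)^2*(p - 1)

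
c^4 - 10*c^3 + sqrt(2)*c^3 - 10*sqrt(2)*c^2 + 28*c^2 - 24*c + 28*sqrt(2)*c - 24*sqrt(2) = (c - 6)*(c - 2)^2*(c + sqrt(2))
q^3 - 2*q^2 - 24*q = q*(q - 6)*(q + 4)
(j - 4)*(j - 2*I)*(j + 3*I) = j^3 - 4*j^2 + I*j^2 + 6*j - 4*I*j - 24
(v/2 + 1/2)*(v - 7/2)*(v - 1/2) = v^3/2 - 3*v^2/2 - 9*v/8 + 7/8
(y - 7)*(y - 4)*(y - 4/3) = y^3 - 37*y^2/3 + 128*y/3 - 112/3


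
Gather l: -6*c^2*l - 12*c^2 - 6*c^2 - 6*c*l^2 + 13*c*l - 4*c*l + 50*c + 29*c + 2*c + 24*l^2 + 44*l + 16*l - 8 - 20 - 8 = -18*c^2 + 81*c + l^2*(24 - 6*c) + l*(-6*c^2 + 9*c + 60) - 36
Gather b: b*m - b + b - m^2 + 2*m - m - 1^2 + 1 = b*m - m^2 + m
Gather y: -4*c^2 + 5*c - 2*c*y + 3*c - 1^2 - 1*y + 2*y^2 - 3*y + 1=-4*c^2 + 8*c + 2*y^2 + y*(-2*c - 4)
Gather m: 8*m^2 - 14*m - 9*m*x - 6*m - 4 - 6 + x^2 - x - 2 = 8*m^2 + m*(-9*x - 20) + x^2 - x - 12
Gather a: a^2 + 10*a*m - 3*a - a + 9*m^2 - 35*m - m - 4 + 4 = a^2 + a*(10*m - 4) + 9*m^2 - 36*m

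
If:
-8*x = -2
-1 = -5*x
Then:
No Solution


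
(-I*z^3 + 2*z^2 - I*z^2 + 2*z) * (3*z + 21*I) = -3*I*z^4 + 27*z^3 - 3*I*z^3 + 27*z^2 + 42*I*z^2 + 42*I*z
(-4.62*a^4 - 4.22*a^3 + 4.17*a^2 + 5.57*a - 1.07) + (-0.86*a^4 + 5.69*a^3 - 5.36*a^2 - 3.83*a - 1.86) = -5.48*a^4 + 1.47*a^3 - 1.19*a^2 + 1.74*a - 2.93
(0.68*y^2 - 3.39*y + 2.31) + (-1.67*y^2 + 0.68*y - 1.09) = -0.99*y^2 - 2.71*y + 1.22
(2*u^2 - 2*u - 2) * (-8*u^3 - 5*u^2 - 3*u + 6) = -16*u^5 + 6*u^4 + 20*u^3 + 28*u^2 - 6*u - 12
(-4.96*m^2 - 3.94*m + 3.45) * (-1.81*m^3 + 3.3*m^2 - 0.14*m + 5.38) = 8.9776*m^5 - 9.2366*m^4 - 18.5521*m^3 - 14.7482*m^2 - 21.6802*m + 18.561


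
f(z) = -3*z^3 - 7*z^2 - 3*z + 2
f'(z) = -9*z^2 - 14*z - 3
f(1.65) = -35.48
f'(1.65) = -50.60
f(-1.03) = 0.94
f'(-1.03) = 1.87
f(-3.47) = 53.47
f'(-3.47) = -62.79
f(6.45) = -1113.58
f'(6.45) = -467.72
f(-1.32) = 0.66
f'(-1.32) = -0.20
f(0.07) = 1.75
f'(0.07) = -4.02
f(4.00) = -314.00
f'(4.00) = -203.00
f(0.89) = -8.33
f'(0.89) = -22.59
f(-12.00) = 4214.00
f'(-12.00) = -1131.00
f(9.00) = -2779.00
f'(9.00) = -858.00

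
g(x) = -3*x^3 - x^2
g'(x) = -9*x^2 - 2*x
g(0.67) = -1.35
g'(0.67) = -5.38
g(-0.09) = -0.01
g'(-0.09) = 0.11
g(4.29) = -255.26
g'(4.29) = -174.22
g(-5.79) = 548.79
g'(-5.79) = -290.14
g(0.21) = -0.07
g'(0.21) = -0.82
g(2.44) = -49.53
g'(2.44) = -58.46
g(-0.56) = 0.21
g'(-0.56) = -1.70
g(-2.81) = 58.67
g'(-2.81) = -65.44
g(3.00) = -90.00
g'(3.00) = -87.00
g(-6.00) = 612.00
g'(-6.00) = -312.00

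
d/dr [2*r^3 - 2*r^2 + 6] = 2*r*(3*r - 2)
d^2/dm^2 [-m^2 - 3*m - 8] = -2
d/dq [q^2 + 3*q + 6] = 2*q + 3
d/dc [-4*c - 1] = -4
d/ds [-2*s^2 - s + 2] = -4*s - 1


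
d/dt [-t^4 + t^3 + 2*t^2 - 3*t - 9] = -4*t^3 + 3*t^2 + 4*t - 3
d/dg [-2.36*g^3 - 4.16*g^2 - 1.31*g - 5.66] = -7.08*g^2 - 8.32*g - 1.31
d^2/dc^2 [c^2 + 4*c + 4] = 2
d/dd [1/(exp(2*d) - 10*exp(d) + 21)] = 2*(5 - exp(d))*exp(d)/(exp(2*d) - 10*exp(d) + 21)^2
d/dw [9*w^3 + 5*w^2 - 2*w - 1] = 27*w^2 + 10*w - 2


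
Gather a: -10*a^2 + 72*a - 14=-10*a^2 + 72*a - 14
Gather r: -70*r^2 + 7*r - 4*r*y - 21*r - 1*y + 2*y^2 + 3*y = -70*r^2 + r*(-4*y - 14) + 2*y^2 + 2*y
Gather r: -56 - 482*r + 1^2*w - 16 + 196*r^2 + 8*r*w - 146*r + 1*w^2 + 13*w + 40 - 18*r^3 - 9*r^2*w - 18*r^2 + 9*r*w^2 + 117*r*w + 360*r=-18*r^3 + r^2*(178 - 9*w) + r*(9*w^2 + 125*w - 268) + w^2 + 14*w - 32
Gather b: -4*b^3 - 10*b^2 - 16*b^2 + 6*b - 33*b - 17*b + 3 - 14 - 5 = -4*b^3 - 26*b^2 - 44*b - 16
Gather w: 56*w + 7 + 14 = 56*w + 21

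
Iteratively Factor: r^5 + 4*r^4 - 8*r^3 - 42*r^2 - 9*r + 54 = (r + 2)*(r^4 + 2*r^3 - 12*r^2 - 18*r + 27) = (r - 3)*(r + 2)*(r^3 + 5*r^2 + 3*r - 9) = (r - 3)*(r - 1)*(r + 2)*(r^2 + 6*r + 9) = (r - 3)*(r - 1)*(r + 2)*(r + 3)*(r + 3)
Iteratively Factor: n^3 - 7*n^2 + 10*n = (n)*(n^2 - 7*n + 10) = n*(n - 5)*(n - 2)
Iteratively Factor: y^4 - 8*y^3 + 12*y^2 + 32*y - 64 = (y - 4)*(y^3 - 4*y^2 - 4*y + 16) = (y - 4)^2*(y^2 - 4) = (y - 4)^2*(y + 2)*(y - 2)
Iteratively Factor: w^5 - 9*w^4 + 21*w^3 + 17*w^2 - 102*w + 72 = (w - 1)*(w^4 - 8*w^3 + 13*w^2 + 30*w - 72) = (w - 4)*(w - 1)*(w^3 - 4*w^2 - 3*w + 18) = (w - 4)*(w - 1)*(w + 2)*(w^2 - 6*w + 9) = (w - 4)*(w - 3)*(w - 1)*(w + 2)*(w - 3)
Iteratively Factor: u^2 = (u)*(u)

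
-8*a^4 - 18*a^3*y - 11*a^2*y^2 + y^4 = (-4*a + y)*(a + y)^2*(2*a + y)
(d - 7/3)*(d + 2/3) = d^2 - 5*d/3 - 14/9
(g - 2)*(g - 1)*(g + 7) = g^3 + 4*g^2 - 19*g + 14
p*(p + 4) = p^2 + 4*p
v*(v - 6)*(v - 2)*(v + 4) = v^4 - 4*v^3 - 20*v^2 + 48*v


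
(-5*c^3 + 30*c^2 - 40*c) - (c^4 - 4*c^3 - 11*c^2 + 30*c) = -c^4 - c^3 + 41*c^2 - 70*c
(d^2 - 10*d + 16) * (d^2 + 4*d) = d^4 - 6*d^3 - 24*d^2 + 64*d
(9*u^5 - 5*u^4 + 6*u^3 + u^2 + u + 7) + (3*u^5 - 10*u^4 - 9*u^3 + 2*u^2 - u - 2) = 12*u^5 - 15*u^4 - 3*u^3 + 3*u^2 + 5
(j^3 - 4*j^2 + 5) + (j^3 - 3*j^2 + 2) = 2*j^3 - 7*j^2 + 7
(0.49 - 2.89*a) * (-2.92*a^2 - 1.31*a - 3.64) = 8.4388*a^3 + 2.3551*a^2 + 9.8777*a - 1.7836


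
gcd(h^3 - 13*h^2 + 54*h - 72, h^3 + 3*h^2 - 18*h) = h - 3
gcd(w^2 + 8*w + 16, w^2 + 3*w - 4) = w + 4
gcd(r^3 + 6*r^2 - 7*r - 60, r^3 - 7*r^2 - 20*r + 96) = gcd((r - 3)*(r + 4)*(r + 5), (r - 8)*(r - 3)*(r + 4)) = r^2 + r - 12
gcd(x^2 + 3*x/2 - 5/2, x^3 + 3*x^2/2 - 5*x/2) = x^2 + 3*x/2 - 5/2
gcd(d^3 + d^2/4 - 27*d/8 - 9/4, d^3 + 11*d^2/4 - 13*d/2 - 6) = d^2 - 5*d/4 - 3/2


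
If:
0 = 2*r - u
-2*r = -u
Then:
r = u/2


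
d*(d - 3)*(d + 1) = d^3 - 2*d^2 - 3*d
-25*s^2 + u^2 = (-5*s + u)*(5*s + u)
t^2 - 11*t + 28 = (t - 7)*(t - 4)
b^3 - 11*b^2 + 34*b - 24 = (b - 6)*(b - 4)*(b - 1)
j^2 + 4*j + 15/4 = (j + 3/2)*(j + 5/2)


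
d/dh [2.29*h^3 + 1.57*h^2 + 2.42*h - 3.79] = 6.87*h^2 + 3.14*h + 2.42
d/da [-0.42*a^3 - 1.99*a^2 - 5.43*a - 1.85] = -1.26*a^2 - 3.98*a - 5.43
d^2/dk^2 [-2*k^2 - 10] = -4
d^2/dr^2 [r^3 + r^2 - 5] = 6*r + 2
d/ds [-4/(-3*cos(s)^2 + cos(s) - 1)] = 4*(6*cos(s) - 1)*sin(s)/(3*sin(s)^2 + cos(s) - 4)^2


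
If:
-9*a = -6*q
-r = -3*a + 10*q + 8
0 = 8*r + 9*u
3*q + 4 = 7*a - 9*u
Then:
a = -8/11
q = -12/11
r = 8/11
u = -64/99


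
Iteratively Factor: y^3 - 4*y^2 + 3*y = (y - 1)*(y^2 - 3*y) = y*(y - 1)*(y - 3)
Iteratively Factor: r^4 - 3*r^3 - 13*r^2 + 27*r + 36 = (r + 3)*(r^3 - 6*r^2 + 5*r + 12) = (r - 4)*(r + 3)*(r^2 - 2*r - 3) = (r - 4)*(r + 1)*(r + 3)*(r - 3)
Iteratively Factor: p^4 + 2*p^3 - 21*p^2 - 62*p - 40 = (p + 2)*(p^3 - 21*p - 20) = (p + 1)*(p + 2)*(p^2 - p - 20) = (p - 5)*(p + 1)*(p + 2)*(p + 4)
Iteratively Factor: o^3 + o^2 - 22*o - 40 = (o + 4)*(o^2 - 3*o - 10) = (o + 2)*(o + 4)*(o - 5)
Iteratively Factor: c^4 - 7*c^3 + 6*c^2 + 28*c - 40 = (c + 2)*(c^3 - 9*c^2 + 24*c - 20) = (c - 5)*(c + 2)*(c^2 - 4*c + 4) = (c - 5)*(c - 2)*(c + 2)*(c - 2)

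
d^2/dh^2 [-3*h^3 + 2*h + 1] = -18*h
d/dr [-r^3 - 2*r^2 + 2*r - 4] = -3*r^2 - 4*r + 2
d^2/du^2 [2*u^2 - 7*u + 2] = 4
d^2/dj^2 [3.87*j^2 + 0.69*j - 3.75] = 7.74000000000000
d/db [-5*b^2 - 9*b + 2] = -10*b - 9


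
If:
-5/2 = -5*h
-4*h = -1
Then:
No Solution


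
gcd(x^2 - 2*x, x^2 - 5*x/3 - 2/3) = x - 2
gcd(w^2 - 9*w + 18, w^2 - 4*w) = 1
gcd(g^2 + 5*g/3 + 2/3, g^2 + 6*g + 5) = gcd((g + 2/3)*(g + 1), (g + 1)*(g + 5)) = g + 1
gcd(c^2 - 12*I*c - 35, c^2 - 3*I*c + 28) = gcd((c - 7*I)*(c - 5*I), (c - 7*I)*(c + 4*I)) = c - 7*I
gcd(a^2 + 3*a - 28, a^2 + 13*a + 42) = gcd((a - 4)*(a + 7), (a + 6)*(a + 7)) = a + 7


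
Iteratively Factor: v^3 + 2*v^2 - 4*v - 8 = (v + 2)*(v^2 - 4) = (v + 2)^2*(v - 2)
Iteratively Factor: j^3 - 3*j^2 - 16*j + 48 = (j + 4)*(j^2 - 7*j + 12) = (j - 3)*(j + 4)*(j - 4)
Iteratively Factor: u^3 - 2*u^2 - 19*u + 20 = (u - 5)*(u^2 + 3*u - 4) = (u - 5)*(u - 1)*(u + 4)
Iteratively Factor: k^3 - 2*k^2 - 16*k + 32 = (k - 4)*(k^2 + 2*k - 8) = (k - 4)*(k + 4)*(k - 2)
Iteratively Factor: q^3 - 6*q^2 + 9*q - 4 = (q - 1)*(q^2 - 5*q + 4) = (q - 1)^2*(q - 4)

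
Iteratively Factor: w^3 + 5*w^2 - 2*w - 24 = (w + 4)*(w^2 + w - 6) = (w - 2)*(w + 4)*(w + 3)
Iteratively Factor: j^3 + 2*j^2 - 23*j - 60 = (j + 3)*(j^2 - j - 20) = (j + 3)*(j + 4)*(j - 5)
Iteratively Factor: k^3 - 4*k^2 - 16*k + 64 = (k - 4)*(k^2 - 16) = (k - 4)^2*(k + 4)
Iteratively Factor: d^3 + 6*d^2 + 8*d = (d + 2)*(d^2 + 4*d) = (d + 2)*(d + 4)*(d)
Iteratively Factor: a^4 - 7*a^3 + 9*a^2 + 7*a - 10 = (a + 1)*(a^3 - 8*a^2 + 17*a - 10) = (a - 5)*(a + 1)*(a^2 - 3*a + 2) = (a - 5)*(a - 1)*(a + 1)*(a - 2)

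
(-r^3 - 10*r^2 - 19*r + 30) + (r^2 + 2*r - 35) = -r^3 - 9*r^2 - 17*r - 5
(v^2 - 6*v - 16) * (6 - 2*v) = -2*v^3 + 18*v^2 - 4*v - 96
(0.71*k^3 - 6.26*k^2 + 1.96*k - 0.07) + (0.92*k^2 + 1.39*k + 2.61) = 0.71*k^3 - 5.34*k^2 + 3.35*k + 2.54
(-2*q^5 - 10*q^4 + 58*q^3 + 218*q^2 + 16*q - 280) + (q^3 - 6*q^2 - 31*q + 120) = -2*q^5 - 10*q^4 + 59*q^3 + 212*q^2 - 15*q - 160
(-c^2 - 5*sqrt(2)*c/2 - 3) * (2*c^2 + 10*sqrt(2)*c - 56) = -2*c^4 - 15*sqrt(2)*c^3 + 110*sqrt(2)*c + 168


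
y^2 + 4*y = y*(y + 4)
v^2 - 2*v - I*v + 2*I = (v - 2)*(v - I)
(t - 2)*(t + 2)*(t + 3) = t^3 + 3*t^2 - 4*t - 12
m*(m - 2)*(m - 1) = m^3 - 3*m^2 + 2*m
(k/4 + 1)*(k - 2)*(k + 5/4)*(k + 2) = k^4/4 + 21*k^3/16 + k^2/4 - 21*k/4 - 5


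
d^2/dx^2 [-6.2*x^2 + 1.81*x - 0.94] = -12.4000000000000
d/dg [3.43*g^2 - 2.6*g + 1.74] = 6.86*g - 2.6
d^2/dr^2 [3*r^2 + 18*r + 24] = 6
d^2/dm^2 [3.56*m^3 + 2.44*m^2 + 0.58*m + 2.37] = 21.36*m + 4.88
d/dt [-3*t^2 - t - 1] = -6*t - 1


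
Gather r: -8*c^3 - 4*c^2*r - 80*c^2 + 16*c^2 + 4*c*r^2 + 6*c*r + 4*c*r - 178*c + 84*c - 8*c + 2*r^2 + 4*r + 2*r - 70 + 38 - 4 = -8*c^3 - 64*c^2 - 102*c + r^2*(4*c + 2) + r*(-4*c^2 + 10*c + 6) - 36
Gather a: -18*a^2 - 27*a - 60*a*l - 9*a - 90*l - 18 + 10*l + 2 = -18*a^2 + a*(-60*l - 36) - 80*l - 16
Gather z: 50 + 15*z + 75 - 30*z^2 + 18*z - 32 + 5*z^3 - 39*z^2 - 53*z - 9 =5*z^3 - 69*z^2 - 20*z + 84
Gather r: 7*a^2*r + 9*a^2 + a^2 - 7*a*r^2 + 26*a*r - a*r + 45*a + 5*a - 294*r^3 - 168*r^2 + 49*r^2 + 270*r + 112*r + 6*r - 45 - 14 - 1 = 10*a^2 + 50*a - 294*r^3 + r^2*(-7*a - 119) + r*(7*a^2 + 25*a + 388) - 60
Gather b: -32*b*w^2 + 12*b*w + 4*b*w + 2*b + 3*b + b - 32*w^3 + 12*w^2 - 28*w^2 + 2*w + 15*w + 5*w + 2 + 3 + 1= b*(-32*w^2 + 16*w + 6) - 32*w^3 - 16*w^2 + 22*w + 6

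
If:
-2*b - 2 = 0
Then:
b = -1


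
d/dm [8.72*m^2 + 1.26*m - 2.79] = 17.44*m + 1.26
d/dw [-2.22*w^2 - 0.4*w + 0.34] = -4.44*w - 0.4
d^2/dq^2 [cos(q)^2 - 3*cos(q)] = 3*cos(q) - 2*cos(2*q)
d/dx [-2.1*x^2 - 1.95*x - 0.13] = -4.2*x - 1.95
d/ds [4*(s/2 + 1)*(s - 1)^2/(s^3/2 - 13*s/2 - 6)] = 8*(-10*s^3 - 21*s^2 + 31)/(s^6 - 26*s^4 - 24*s^3 + 169*s^2 + 312*s + 144)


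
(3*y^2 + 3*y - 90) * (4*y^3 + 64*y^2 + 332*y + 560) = 12*y^5 + 204*y^4 + 828*y^3 - 3084*y^2 - 28200*y - 50400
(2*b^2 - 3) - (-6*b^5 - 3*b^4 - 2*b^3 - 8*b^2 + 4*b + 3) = 6*b^5 + 3*b^4 + 2*b^3 + 10*b^2 - 4*b - 6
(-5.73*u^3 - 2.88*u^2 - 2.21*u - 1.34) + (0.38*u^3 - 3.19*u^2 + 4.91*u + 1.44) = -5.35*u^3 - 6.07*u^2 + 2.7*u + 0.0999999999999999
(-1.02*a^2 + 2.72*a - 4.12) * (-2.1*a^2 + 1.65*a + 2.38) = 2.142*a^4 - 7.395*a^3 + 10.7124*a^2 - 0.3244*a - 9.8056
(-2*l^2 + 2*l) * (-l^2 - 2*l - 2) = 2*l^4 + 2*l^3 - 4*l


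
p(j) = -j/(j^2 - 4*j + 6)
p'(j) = -j*(4 - 2*j)/(j^2 - 4*j + 6)^2 - 1/(j^2 - 4*j + 6)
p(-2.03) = 0.11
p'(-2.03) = -0.01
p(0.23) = -0.04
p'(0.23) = -0.23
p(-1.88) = 0.11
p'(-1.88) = -0.01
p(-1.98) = 0.11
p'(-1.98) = -0.01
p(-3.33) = 0.11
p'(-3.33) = 0.01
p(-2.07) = 0.11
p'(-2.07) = -0.00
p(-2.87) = 0.11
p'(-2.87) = 0.00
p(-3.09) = 0.11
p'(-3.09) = 0.00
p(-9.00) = 0.07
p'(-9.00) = 0.00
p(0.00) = 0.00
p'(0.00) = -0.17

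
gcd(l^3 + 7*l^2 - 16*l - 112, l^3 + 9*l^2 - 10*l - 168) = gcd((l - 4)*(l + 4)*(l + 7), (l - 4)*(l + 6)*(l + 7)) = l^2 + 3*l - 28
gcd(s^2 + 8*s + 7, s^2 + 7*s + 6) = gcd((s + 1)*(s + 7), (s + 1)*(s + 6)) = s + 1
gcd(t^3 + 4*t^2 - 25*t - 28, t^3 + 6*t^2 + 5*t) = t + 1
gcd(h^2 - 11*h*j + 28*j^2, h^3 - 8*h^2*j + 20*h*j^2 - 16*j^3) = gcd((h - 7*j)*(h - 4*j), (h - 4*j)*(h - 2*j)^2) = h - 4*j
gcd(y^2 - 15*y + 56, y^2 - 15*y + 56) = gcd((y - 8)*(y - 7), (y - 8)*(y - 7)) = y^2 - 15*y + 56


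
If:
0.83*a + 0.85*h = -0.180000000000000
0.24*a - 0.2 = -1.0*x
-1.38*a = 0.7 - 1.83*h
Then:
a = -0.34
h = 0.12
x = 0.28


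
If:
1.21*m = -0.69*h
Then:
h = -1.7536231884058*m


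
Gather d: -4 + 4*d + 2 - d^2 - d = -d^2 + 3*d - 2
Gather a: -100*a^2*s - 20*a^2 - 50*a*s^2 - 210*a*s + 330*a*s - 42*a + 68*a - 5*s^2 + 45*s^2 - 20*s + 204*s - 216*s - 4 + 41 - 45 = a^2*(-100*s - 20) + a*(-50*s^2 + 120*s + 26) + 40*s^2 - 32*s - 8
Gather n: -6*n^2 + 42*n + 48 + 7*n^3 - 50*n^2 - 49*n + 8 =7*n^3 - 56*n^2 - 7*n + 56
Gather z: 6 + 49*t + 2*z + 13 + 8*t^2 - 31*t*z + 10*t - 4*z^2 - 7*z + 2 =8*t^2 + 59*t - 4*z^2 + z*(-31*t - 5) + 21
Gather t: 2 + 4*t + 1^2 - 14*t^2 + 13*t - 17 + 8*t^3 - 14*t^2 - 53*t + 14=8*t^3 - 28*t^2 - 36*t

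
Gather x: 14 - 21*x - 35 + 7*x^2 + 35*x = 7*x^2 + 14*x - 21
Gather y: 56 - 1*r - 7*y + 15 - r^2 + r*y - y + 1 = -r^2 - r + y*(r - 8) + 72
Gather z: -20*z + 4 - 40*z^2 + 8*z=-40*z^2 - 12*z + 4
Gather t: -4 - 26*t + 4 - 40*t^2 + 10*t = -40*t^2 - 16*t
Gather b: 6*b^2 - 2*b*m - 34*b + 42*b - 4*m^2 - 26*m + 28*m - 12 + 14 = 6*b^2 + b*(8 - 2*m) - 4*m^2 + 2*m + 2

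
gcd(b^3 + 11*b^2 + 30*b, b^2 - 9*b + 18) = 1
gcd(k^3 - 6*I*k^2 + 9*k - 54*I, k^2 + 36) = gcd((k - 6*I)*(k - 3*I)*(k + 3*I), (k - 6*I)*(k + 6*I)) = k - 6*I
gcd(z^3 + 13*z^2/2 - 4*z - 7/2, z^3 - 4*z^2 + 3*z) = z - 1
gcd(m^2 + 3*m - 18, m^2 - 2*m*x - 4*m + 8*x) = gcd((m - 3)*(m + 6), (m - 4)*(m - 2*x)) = 1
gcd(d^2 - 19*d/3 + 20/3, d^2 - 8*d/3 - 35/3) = d - 5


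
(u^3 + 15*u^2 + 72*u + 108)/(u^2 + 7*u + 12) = (u^2 + 12*u + 36)/(u + 4)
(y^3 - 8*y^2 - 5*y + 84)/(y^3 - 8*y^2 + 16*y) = (y^2 - 4*y - 21)/(y*(y - 4))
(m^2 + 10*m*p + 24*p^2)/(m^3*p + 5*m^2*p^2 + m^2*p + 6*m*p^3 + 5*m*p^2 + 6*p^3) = (m^2 + 10*m*p + 24*p^2)/(p*(m^3 + 5*m^2*p + m^2 + 6*m*p^2 + 5*m*p + 6*p^2))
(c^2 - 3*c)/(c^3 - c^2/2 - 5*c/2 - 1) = 2*c*(3 - c)/(-2*c^3 + c^2 + 5*c + 2)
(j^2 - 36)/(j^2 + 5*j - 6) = (j - 6)/(j - 1)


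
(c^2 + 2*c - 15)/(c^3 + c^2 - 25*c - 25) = (c - 3)/(c^2 - 4*c - 5)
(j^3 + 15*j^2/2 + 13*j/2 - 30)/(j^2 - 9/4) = 2*(j^2 + 9*j + 20)/(2*j + 3)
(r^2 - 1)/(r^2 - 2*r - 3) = (r - 1)/(r - 3)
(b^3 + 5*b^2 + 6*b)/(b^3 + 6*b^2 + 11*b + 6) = b/(b + 1)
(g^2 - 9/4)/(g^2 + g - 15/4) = (2*g + 3)/(2*g + 5)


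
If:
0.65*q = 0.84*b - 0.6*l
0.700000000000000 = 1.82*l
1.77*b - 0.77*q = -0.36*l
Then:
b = -0.53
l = 0.38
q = -1.04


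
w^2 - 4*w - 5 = (w - 5)*(w + 1)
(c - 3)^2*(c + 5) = c^3 - c^2 - 21*c + 45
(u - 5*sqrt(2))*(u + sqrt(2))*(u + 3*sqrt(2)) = u^3 - sqrt(2)*u^2 - 34*u - 30*sqrt(2)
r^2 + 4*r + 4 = (r + 2)^2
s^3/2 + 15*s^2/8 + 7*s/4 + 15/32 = (s/2 + 1/4)*(s + 3/4)*(s + 5/2)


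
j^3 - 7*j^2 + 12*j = j*(j - 4)*(j - 3)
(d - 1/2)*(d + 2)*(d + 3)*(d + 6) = d^4 + 21*d^3/2 + 61*d^2/2 + 18*d - 18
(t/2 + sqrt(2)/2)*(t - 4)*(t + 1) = t^3/2 - 3*t^2/2 + sqrt(2)*t^2/2 - 3*sqrt(2)*t/2 - 2*t - 2*sqrt(2)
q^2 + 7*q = q*(q + 7)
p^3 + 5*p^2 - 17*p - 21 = (p - 3)*(p + 1)*(p + 7)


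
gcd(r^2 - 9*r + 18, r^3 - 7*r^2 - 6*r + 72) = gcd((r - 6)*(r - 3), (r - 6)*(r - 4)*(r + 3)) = r - 6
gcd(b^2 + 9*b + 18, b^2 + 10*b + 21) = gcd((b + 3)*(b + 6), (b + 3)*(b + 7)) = b + 3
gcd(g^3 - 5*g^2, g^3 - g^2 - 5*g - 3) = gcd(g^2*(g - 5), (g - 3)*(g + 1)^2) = 1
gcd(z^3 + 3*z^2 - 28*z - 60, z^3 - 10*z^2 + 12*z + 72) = z + 2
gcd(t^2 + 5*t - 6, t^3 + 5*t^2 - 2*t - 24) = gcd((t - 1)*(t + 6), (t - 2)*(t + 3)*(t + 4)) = 1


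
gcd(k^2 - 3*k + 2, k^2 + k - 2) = k - 1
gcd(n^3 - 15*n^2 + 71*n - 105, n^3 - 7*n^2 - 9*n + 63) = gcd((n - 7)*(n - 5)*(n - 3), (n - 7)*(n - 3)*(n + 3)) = n^2 - 10*n + 21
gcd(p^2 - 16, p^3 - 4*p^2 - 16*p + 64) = p^2 - 16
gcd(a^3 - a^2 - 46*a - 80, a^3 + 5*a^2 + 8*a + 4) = a + 2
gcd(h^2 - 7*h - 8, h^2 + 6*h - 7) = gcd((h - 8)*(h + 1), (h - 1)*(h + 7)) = 1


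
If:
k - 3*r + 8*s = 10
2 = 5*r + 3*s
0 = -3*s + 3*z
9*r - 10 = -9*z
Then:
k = -56/9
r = -2/3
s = 16/9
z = 16/9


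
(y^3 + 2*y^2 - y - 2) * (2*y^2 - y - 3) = 2*y^5 + 3*y^4 - 7*y^3 - 9*y^2 + 5*y + 6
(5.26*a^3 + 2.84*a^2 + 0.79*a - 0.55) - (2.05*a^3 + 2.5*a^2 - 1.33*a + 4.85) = 3.21*a^3 + 0.34*a^2 + 2.12*a - 5.4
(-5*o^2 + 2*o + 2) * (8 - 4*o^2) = 20*o^4 - 8*o^3 - 48*o^2 + 16*o + 16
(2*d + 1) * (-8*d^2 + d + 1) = -16*d^3 - 6*d^2 + 3*d + 1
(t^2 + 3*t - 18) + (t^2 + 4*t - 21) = 2*t^2 + 7*t - 39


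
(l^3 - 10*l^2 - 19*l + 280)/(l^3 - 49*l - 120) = (l - 7)/(l + 3)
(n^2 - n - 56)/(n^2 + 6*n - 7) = (n - 8)/(n - 1)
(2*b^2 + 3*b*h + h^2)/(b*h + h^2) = (2*b + h)/h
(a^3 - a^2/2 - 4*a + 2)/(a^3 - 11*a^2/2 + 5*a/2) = (a^2 - 4)/(a*(a - 5))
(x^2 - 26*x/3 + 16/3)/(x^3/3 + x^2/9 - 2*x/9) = 3*(x - 8)/(x*(x + 1))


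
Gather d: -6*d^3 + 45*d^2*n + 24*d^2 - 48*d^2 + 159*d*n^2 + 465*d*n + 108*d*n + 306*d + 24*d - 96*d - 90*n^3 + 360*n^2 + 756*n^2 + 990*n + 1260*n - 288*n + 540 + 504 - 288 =-6*d^3 + d^2*(45*n - 24) + d*(159*n^2 + 573*n + 234) - 90*n^3 + 1116*n^2 + 1962*n + 756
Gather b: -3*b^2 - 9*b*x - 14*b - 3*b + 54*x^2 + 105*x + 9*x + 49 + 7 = -3*b^2 + b*(-9*x - 17) + 54*x^2 + 114*x + 56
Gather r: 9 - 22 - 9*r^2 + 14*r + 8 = -9*r^2 + 14*r - 5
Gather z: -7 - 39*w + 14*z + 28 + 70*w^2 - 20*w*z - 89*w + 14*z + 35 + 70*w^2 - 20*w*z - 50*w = 140*w^2 - 178*w + z*(28 - 40*w) + 56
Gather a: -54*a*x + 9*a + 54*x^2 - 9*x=a*(9 - 54*x) + 54*x^2 - 9*x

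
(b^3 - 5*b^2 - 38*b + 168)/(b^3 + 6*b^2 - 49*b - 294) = (b - 4)/(b + 7)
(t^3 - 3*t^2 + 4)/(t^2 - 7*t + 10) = (t^2 - t - 2)/(t - 5)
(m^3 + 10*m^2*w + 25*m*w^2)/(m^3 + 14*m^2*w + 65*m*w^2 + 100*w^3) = m/(m + 4*w)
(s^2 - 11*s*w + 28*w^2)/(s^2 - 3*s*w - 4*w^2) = (s - 7*w)/(s + w)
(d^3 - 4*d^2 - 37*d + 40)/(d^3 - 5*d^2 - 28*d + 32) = (d + 5)/(d + 4)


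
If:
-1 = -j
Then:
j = 1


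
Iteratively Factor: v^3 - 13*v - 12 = (v + 3)*(v^2 - 3*v - 4) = (v + 1)*(v + 3)*(v - 4)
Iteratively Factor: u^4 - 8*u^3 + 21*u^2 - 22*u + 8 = (u - 4)*(u^3 - 4*u^2 + 5*u - 2) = (u - 4)*(u - 2)*(u^2 - 2*u + 1) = (u - 4)*(u - 2)*(u - 1)*(u - 1)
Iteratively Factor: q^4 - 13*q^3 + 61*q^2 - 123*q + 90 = (q - 3)*(q^3 - 10*q^2 + 31*q - 30) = (q - 3)*(q - 2)*(q^2 - 8*q + 15) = (q - 5)*(q - 3)*(q - 2)*(q - 3)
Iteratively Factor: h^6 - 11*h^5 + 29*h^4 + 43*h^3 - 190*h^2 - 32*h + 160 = (h + 2)*(h^5 - 13*h^4 + 55*h^3 - 67*h^2 - 56*h + 80) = (h - 5)*(h + 2)*(h^4 - 8*h^3 + 15*h^2 + 8*h - 16) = (h - 5)*(h - 1)*(h + 2)*(h^3 - 7*h^2 + 8*h + 16) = (h - 5)*(h - 4)*(h - 1)*(h + 2)*(h^2 - 3*h - 4) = (h - 5)*(h - 4)*(h - 1)*(h + 1)*(h + 2)*(h - 4)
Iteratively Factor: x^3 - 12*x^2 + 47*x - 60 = (x - 4)*(x^2 - 8*x + 15) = (x - 5)*(x - 4)*(x - 3)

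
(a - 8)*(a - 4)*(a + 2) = a^3 - 10*a^2 + 8*a + 64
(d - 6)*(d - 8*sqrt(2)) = d^2 - 8*sqrt(2)*d - 6*d + 48*sqrt(2)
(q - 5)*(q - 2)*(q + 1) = q^3 - 6*q^2 + 3*q + 10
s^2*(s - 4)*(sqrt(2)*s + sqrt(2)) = sqrt(2)*s^4 - 3*sqrt(2)*s^3 - 4*sqrt(2)*s^2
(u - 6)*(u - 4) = u^2 - 10*u + 24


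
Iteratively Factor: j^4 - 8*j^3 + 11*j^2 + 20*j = (j - 5)*(j^3 - 3*j^2 - 4*j) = (j - 5)*(j - 4)*(j^2 + j) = j*(j - 5)*(j - 4)*(j + 1)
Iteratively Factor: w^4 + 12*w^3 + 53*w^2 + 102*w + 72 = (w + 3)*(w^3 + 9*w^2 + 26*w + 24) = (w + 3)^2*(w^2 + 6*w + 8) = (w + 3)^2*(w + 4)*(w + 2)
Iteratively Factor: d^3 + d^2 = (d)*(d^2 + d) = d*(d + 1)*(d)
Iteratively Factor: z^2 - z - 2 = (z - 2)*(z + 1)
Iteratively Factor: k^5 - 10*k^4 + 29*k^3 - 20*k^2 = (k - 4)*(k^4 - 6*k^3 + 5*k^2) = k*(k - 4)*(k^3 - 6*k^2 + 5*k) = k^2*(k - 4)*(k^2 - 6*k + 5) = k^2*(k - 4)*(k - 1)*(k - 5)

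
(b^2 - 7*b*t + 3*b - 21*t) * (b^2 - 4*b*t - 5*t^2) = b^4 - 11*b^3*t + 3*b^3 + 23*b^2*t^2 - 33*b^2*t + 35*b*t^3 + 69*b*t^2 + 105*t^3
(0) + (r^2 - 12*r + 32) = r^2 - 12*r + 32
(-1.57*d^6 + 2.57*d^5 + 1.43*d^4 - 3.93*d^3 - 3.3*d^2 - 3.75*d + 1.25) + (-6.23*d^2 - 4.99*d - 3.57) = -1.57*d^6 + 2.57*d^5 + 1.43*d^4 - 3.93*d^3 - 9.53*d^2 - 8.74*d - 2.32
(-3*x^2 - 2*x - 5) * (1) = -3*x^2 - 2*x - 5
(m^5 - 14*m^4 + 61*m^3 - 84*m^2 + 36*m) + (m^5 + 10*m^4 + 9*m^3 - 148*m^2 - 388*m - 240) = 2*m^5 - 4*m^4 + 70*m^3 - 232*m^2 - 352*m - 240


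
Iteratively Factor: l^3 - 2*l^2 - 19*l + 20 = (l - 5)*(l^2 + 3*l - 4) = (l - 5)*(l - 1)*(l + 4)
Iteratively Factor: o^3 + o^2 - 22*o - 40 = (o + 4)*(o^2 - 3*o - 10) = (o - 5)*(o + 4)*(o + 2)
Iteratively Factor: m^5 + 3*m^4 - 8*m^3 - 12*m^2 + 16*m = (m - 2)*(m^4 + 5*m^3 + 2*m^2 - 8*m) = m*(m - 2)*(m^3 + 5*m^2 + 2*m - 8) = m*(m - 2)*(m - 1)*(m^2 + 6*m + 8) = m*(m - 2)*(m - 1)*(m + 4)*(m + 2)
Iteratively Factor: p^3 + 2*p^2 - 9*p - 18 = (p + 3)*(p^2 - p - 6) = (p + 2)*(p + 3)*(p - 3)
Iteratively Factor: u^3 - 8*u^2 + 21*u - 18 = (u - 3)*(u^2 - 5*u + 6) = (u - 3)*(u - 2)*(u - 3)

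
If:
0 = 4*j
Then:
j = 0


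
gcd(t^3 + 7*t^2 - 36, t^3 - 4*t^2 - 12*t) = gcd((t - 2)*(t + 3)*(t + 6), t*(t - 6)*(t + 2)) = 1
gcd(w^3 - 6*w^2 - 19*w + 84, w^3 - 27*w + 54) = w - 3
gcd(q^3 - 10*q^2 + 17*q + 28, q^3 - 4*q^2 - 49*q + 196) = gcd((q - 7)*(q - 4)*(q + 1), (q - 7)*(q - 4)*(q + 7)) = q^2 - 11*q + 28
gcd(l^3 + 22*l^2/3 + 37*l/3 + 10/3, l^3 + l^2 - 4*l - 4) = l + 2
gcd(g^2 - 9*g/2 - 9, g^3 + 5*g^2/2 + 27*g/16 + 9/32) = g + 3/2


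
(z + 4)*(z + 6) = z^2 + 10*z + 24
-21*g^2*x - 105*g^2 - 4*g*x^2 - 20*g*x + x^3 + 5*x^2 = (-7*g + x)*(3*g + x)*(x + 5)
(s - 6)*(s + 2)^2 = s^3 - 2*s^2 - 20*s - 24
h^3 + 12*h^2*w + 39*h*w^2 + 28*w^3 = (h + w)*(h + 4*w)*(h + 7*w)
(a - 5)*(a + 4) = a^2 - a - 20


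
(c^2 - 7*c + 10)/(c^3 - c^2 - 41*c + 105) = (c - 2)/(c^2 + 4*c - 21)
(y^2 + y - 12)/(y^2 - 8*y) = (y^2 + y - 12)/(y*(y - 8))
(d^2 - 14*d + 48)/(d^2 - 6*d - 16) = (d - 6)/(d + 2)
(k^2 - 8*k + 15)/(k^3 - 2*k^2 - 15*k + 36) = (k - 5)/(k^2 + k - 12)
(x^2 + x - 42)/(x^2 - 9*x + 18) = (x + 7)/(x - 3)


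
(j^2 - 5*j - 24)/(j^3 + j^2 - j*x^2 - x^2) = (j^2 - 5*j - 24)/(j^3 + j^2 - j*x^2 - x^2)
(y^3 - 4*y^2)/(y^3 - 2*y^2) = (y - 4)/(y - 2)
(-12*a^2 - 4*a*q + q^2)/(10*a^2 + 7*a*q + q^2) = (-6*a + q)/(5*a + q)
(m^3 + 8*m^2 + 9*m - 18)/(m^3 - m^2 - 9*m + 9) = (m + 6)/(m - 3)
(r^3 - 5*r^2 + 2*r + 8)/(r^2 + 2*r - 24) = (r^2 - r - 2)/(r + 6)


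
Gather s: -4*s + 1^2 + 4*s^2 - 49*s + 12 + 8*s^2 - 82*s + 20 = 12*s^2 - 135*s + 33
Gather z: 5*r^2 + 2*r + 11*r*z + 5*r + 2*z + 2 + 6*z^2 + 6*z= 5*r^2 + 7*r + 6*z^2 + z*(11*r + 8) + 2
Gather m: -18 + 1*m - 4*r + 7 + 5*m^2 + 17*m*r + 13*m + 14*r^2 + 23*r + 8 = 5*m^2 + m*(17*r + 14) + 14*r^2 + 19*r - 3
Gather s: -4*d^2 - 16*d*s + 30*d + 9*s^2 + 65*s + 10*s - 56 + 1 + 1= -4*d^2 + 30*d + 9*s^2 + s*(75 - 16*d) - 54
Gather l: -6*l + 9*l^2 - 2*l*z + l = 9*l^2 + l*(-2*z - 5)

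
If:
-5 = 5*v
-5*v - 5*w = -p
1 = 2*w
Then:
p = -5/2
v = -1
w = 1/2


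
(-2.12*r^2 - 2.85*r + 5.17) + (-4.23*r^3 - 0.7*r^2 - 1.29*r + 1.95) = -4.23*r^3 - 2.82*r^2 - 4.14*r + 7.12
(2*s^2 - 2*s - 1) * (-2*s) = -4*s^3 + 4*s^2 + 2*s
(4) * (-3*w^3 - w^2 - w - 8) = -12*w^3 - 4*w^2 - 4*w - 32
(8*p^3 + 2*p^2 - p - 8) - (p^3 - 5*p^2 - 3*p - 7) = 7*p^3 + 7*p^2 + 2*p - 1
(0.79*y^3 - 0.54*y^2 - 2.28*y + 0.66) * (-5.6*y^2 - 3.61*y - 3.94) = -4.424*y^5 + 0.1721*y^4 + 11.6048*y^3 + 6.6624*y^2 + 6.6006*y - 2.6004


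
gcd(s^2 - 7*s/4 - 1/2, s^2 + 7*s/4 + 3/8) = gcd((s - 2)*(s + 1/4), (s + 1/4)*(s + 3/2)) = s + 1/4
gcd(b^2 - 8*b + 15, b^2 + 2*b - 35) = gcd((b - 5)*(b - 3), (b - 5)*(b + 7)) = b - 5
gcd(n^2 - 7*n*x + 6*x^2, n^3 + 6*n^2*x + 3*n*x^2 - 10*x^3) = -n + x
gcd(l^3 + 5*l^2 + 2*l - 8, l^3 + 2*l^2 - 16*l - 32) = l^2 + 6*l + 8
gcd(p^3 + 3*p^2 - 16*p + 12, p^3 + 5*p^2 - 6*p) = p^2 + 5*p - 6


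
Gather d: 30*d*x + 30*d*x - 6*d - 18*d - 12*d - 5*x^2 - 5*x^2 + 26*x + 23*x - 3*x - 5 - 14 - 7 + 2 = d*(60*x - 36) - 10*x^2 + 46*x - 24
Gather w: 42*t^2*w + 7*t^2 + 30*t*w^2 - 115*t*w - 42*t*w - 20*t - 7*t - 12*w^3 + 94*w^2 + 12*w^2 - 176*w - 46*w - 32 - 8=7*t^2 - 27*t - 12*w^3 + w^2*(30*t + 106) + w*(42*t^2 - 157*t - 222) - 40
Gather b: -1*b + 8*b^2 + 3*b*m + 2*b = 8*b^2 + b*(3*m + 1)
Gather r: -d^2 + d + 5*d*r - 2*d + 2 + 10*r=-d^2 - d + r*(5*d + 10) + 2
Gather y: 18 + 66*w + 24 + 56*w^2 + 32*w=56*w^2 + 98*w + 42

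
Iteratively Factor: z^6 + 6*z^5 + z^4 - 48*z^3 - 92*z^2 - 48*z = (z + 2)*(z^5 + 4*z^4 - 7*z^3 - 34*z^2 - 24*z) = (z - 3)*(z + 2)*(z^4 + 7*z^3 + 14*z^2 + 8*z) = (z - 3)*(z + 1)*(z + 2)*(z^3 + 6*z^2 + 8*z) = (z - 3)*(z + 1)*(z + 2)*(z + 4)*(z^2 + 2*z) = z*(z - 3)*(z + 1)*(z + 2)*(z + 4)*(z + 2)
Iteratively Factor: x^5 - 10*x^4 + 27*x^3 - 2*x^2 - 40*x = (x - 5)*(x^4 - 5*x^3 + 2*x^2 + 8*x) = x*(x - 5)*(x^3 - 5*x^2 + 2*x + 8) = x*(x - 5)*(x - 4)*(x^2 - x - 2) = x*(x - 5)*(x - 4)*(x - 2)*(x + 1)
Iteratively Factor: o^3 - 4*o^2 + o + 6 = (o - 2)*(o^2 - 2*o - 3) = (o - 3)*(o - 2)*(o + 1)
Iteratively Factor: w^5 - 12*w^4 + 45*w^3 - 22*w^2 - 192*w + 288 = (w - 4)*(w^4 - 8*w^3 + 13*w^2 + 30*w - 72) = (w - 4)*(w + 2)*(w^3 - 10*w^2 + 33*w - 36) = (w - 4)*(w - 3)*(w + 2)*(w^2 - 7*w + 12) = (w - 4)^2*(w - 3)*(w + 2)*(w - 3)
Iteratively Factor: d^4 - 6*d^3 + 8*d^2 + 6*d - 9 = (d + 1)*(d^3 - 7*d^2 + 15*d - 9) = (d - 1)*(d + 1)*(d^2 - 6*d + 9) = (d - 3)*(d - 1)*(d + 1)*(d - 3)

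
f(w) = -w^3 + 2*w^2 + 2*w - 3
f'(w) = -3*w^2 + 4*w + 2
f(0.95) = -0.15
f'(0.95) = 3.09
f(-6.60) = 358.42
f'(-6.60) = -155.08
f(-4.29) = 104.18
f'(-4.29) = -70.37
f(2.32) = -0.08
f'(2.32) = -4.87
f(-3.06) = 38.26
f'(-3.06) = -38.33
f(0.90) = -0.31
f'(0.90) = 3.17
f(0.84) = -0.50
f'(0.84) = 3.24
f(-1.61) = 3.14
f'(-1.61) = -12.22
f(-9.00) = 870.00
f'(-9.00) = -277.00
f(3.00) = -6.00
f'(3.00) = -13.00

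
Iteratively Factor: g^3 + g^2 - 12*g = (g)*(g^2 + g - 12) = g*(g - 3)*(g + 4)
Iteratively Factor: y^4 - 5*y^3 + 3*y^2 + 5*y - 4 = (y - 4)*(y^3 - y^2 - y + 1) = (y - 4)*(y - 1)*(y^2 - 1) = (y - 4)*(y - 1)*(y + 1)*(y - 1)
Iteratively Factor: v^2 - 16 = (v + 4)*(v - 4)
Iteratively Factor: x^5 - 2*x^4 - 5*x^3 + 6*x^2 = (x - 3)*(x^4 + x^3 - 2*x^2) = (x - 3)*(x - 1)*(x^3 + 2*x^2) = x*(x - 3)*(x - 1)*(x^2 + 2*x) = x*(x - 3)*(x - 1)*(x + 2)*(x)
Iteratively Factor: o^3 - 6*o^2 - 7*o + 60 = (o + 3)*(o^2 - 9*o + 20) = (o - 5)*(o + 3)*(o - 4)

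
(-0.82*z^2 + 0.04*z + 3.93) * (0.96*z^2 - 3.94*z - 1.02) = -0.7872*z^4 + 3.2692*z^3 + 4.4516*z^2 - 15.525*z - 4.0086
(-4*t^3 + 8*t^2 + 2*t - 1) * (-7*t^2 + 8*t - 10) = 28*t^5 - 88*t^4 + 90*t^3 - 57*t^2 - 28*t + 10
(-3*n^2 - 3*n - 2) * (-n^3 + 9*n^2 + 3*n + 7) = 3*n^5 - 24*n^4 - 34*n^3 - 48*n^2 - 27*n - 14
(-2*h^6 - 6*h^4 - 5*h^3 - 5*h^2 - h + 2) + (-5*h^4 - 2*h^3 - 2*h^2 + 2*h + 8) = -2*h^6 - 11*h^4 - 7*h^3 - 7*h^2 + h + 10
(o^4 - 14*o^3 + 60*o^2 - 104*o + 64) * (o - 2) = o^5 - 16*o^4 + 88*o^3 - 224*o^2 + 272*o - 128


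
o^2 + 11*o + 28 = (o + 4)*(o + 7)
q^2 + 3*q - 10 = (q - 2)*(q + 5)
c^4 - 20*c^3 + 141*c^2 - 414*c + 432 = (c - 8)*(c - 6)*(c - 3)^2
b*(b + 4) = b^2 + 4*b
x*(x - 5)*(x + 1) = x^3 - 4*x^2 - 5*x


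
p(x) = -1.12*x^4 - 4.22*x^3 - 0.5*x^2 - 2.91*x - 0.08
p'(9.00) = -4303.29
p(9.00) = -10491.47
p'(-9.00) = 2246.55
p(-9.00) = -4286.33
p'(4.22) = -569.26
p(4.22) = -693.60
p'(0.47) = -6.64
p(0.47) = -2.05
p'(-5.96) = 501.80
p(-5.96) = -520.28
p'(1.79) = -70.96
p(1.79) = -42.59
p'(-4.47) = 148.73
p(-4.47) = -67.30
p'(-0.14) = -3.01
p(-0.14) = 0.33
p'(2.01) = -92.45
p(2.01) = -60.50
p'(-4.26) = 117.94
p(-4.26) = -39.37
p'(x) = -4.48*x^3 - 12.66*x^2 - 1.0*x - 2.91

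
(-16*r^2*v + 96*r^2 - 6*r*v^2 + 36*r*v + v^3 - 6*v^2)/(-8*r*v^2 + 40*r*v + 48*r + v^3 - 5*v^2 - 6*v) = (2*r + v)/(v + 1)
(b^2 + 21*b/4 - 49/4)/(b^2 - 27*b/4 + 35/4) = (b + 7)/(b - 5)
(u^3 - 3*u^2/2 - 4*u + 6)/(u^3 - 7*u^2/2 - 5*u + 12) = (u - 2)/(u - 4)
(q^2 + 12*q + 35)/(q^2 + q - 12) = (q^2 + 12*q + 35)/(q^2 + q - 12)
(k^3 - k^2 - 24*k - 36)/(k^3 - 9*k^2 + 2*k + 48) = (k^2 - 3*k - 18)/(k^2 - 11*k + 24)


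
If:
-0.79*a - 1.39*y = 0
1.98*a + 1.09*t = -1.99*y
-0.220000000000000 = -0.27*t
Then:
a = -1.05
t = 0.81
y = 0.59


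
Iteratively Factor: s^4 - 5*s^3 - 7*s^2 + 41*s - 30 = (s - 1)*(s^3 - 4*s^2 - 11*s + 30) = (s - 5)*(s - 1)*(s^2 + s - 6) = (s - 5)*(s - 2)*(s - 1)*(s + 3)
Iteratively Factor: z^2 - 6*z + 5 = (z - 1)*(z - 5)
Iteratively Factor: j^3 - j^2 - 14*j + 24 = (j + 4)*(j^2 - 5*j + 6) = (j - 3)*(j + 4)*(j - 2)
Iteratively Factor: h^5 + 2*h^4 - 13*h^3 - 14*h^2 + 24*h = (h + 4)*(h^4 - 2*h^3 - 5*h^2 + 6*h) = (h - 3)*(h + 4)*(h^3 + h^2 - 2*h) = (h - 3)*(h + 2)*(h + 4)*(h^2 - h) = h*(h - 3)*(h + 2)*(h + 4)*(h - 1)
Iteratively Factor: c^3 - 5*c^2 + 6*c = (c - 3)*(c^2 - 2*c) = c*(c - 3)*(c - 2)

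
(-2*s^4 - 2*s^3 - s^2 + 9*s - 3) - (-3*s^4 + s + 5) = s^4 - 2*s^3 - s^2 + 8*s - 8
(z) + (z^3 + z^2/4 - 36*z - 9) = z^3 + z^2/4 - 35*z - 9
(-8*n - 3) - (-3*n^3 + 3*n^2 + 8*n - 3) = 3*n^3 - 3*n^2 - 16*n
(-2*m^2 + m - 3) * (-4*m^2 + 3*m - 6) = 8*m^4 - 10*m^3 + 27*m^2 - 15*m + 18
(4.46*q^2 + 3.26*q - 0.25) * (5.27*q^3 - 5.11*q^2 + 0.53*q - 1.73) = 23.5042*q^5 - 5.6104*q^4 - 15.6123*q^3 - 4.7105*q^2 - 5.7723*q + 0.4325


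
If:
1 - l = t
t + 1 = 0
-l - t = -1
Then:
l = 2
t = -1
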